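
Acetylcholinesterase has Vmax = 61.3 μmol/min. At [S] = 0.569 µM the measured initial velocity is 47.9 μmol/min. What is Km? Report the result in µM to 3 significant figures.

From v = Vmax[S]/(Km+[S]), Km = [S](Vmax − v)/v.
Km = 0.569 × (61.3 − 47.9) / 47.9 = 7.625/47.9 = 0.159 µM.

0.159 µM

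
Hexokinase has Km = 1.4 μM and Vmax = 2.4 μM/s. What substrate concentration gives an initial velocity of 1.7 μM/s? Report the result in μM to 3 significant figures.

3.40 μM

The required fractional saturation is v/Vmax = 1.7/2.4 = 0.7083.
Then [S]/(Km+[S]) = 0.7083 ⇒ [S] = 1.4 × 0.7083/(1 − 0.7083) = 3.40 μM.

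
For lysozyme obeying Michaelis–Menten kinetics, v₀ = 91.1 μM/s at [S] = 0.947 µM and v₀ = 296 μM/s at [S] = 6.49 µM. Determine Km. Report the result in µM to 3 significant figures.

In reciprocal form, 1/v = (Km/Vmax)·(1/[S]) + 1/Vmax. The two points give (1/[S], 1/v) = (1.056, 0.01098) and (0.1541, 0.003378).
Slope = (0.01098 − 0.003378)/(1.056 − 0.1541) = 0.008425; intercept = 0.01098 − 0.008425×1.056 = 0.002080.
Vmax = 1/intercept = 481 μM/s; Km = slope × Vmax = 0.008425 × 481 = 4.05 µM.

4.05 µM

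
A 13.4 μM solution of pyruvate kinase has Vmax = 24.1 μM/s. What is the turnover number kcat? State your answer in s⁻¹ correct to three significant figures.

kcat = Vmax/[E]total = 24.1 μM/s / 13.4 μM = 1.80 s⁻¹.

1.80 s⁻¹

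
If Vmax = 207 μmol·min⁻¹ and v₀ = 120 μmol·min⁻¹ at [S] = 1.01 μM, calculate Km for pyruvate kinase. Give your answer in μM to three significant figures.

v/Vmax = 120/207 = 0.5797 = [S]/(Km+[S]).
So Km + [S] = [S]/0.5797 = 1.742 μM, giving Km = 1.742 − 1.01 = 0.732 μM.

0.732 μM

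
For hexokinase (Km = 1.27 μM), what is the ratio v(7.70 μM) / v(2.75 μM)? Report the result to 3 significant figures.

The fractional saturations are [S]/(Km+[S]) = 2.75/4.020 = 0.6841 and 7.70/8.970 = 0.8584.
v₂/v₁ is just their ratio: 0.8584/0.6841 = 1.25.

1.25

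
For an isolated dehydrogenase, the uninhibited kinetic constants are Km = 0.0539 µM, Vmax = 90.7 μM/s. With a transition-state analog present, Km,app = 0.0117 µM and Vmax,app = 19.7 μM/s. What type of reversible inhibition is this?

uncompetitive

Both Km and Vmax decrease by the same factor (~4.61-fold) — characteristic of uncompetitive inhibition.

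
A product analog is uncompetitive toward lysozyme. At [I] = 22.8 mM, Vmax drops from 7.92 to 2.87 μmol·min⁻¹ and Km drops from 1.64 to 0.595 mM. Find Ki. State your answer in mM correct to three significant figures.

Uncompetitive: Vmax,app = Vmax/α (and Km,app = Km/α) with α = 1 + [I]/Ki.
α = Vmax/Vmax,app = 7.92/2.87 = 2.760.
Ki = [I]/(α − 1) = 22.8/1.760 = 13.0 mM.

13.0 mM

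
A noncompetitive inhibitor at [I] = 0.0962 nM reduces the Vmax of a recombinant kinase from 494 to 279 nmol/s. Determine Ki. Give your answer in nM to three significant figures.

Noncompetitive: Vmax,app = Vmax/α with α = 1 + [I]/Ki.
α = Vmax/Vmax,app = 494/279 = 1.771.
Ki = [I]/(α − 1) = 0.0962/0.7706 = 0.125 nM.

0.125 nM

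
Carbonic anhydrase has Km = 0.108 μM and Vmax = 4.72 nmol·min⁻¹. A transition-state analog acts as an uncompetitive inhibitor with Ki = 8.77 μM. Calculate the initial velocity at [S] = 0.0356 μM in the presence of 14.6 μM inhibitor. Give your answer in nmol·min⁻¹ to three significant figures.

With α = 1 + [I]/Ki = 1 + 14.6/8.77 = 2.665, the uncompetitive rate law is v = (Vmax/α)·[S] / (Km/α + [S]).
v = (4.72/2.665)×0.0356 / (0.108/2.665 + 0.0356) = 0.06306/0.07613 = 0.828 nmol·min⁻¹.

0.828 nmol·min⁻¹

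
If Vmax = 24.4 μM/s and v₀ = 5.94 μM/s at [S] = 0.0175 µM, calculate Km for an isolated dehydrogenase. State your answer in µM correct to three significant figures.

0.0544 µM

v/Vmax = 5.94/24.4 = 0.2434 = [S]/(Km+[S]).
So Km + [S] = [S]/0.2434 = 0.07189 µM, giving Km = 0.07189 − 0.0175 = 0.0544 µM.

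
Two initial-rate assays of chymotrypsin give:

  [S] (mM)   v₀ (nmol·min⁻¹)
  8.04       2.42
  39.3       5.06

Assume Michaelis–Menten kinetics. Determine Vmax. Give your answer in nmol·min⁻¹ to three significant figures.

From v = Vmax[S]/(Km+[S]), each point gives Vmax = v(Km+[S])/[S].
Equating: 2.42(Km+8.04)/8.04 = 5.06(Km+39.3)/39.3.
0.3010·Km + 2.42 = 0.1288·Km + 5.06, so (0.3010 − 0.1288)·Km = 5.06 − 2.42.
Km = 2.640/0.1722 = 15.3 mM; then Vmax = 2.42(15.3+8.04)/8.04 = 7.03 nmol·min⁻¹.

7.03 nmol·min⁻¹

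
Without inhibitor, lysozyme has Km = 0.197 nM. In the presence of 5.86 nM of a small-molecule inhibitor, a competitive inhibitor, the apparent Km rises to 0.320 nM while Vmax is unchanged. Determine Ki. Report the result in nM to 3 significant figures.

Competitive: Km,app = α·Km with α = 1 + [I]/Ki.
α = Km,app/Km = 0.320/0.197 = 1.624.
Ki = [I]/(α − 1) = 5.86/0.6244 = 9.39 nM.

9.39 nM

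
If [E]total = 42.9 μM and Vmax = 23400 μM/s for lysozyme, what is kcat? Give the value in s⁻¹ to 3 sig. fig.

kcat = Vmax/[E]total = 23400 μM/s / 42.9 μM = 545 s⁻¹.

545 s⁻¹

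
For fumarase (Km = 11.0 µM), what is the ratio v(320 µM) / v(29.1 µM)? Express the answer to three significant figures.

1.33

Since Vmax cancels, v₂/v₁ = [S]₂(Km+[S]₁) / [S]₁(Km+[S]₂).
= 320×(11.0+29.1) / (29.1×(11.0+320)) = 12830/9632 = 1.33.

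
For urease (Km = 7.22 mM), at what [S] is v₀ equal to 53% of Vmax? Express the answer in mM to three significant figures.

8.14 mM

v/Vmax = [S]/(Km+[S]) = 0.53, so [S] = Km·0.53/(1 − 0.53) = 7.22 × 1.128.
[S] = 8.14 mM.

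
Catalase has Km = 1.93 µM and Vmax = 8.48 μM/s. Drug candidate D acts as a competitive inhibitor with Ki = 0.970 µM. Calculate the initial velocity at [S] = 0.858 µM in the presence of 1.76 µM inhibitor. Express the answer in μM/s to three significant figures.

1.16 μM/s

With α = 1 + [I]/Ki = 1 + 1.76/0.970 = 2.814, the competitive rate law is v = Vmax[S] / (αKm + [S]).
v = 8.48×0.858 / (2.814×1.93 + 0.858) = 7.276/6.290 = 1.16 μM/s.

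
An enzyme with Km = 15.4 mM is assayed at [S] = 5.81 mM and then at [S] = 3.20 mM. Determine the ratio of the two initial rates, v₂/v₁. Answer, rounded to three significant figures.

The fractional saturations are [S]/(Km+[S]) = 5.81/21.21 = 0.2739 and 3.20/18.60 = 0.1720.
v₂/v₁ is just their ratio: 0.1720/0.2739 = 0.628.

0.628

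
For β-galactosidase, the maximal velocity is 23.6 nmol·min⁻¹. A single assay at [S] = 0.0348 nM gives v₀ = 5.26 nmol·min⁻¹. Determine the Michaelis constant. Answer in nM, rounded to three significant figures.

From v = Vmax[S]/(Km+[S]), Km = [S](Vmax − v)/v.
Km = 0.0348 × (23.6 − 5.26) / 5.26 = 0.6382/5.26 = 0.121 nM.

0.121 nM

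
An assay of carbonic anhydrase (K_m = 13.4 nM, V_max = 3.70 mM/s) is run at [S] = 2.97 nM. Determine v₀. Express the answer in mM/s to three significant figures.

v = Vmax·[S]/(Km + [S]) = 3.70 × 2.97 / (13.4 + 2.97)
  = 10.99 / 16.37 = 0.671 mM/s.

0.671 mM/s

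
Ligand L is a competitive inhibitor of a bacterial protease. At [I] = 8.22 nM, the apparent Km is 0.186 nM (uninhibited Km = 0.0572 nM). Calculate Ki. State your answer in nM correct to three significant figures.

Competitive: Km,app = α·Km with α = 1 + [I]/Ki.
α = Km,app/Km = 0.186/0.0572 = 3.252.
Since α = 1 + [I]/Ki, [I]/Ki = 3.252 − 1 = 2.252 and Ki = 8.22/2.252 = 3.65 nM.

3.65 nM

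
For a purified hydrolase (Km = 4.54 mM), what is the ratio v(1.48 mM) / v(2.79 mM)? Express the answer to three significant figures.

Since Vmax cancels, v₂/v₁ = [S]₂(Km+[S]₁) / [S]₁(Km+[S]₂).
= 1.48×(4.54+2.79) / (2.79×(4.54+1.48)) = 10.85/16.80 = 0.646.

0.646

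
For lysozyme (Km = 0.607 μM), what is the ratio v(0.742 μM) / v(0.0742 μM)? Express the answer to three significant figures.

Since Vmax cancels, v₂/v₁ = [S]₂(Km+[S]₁) / [S]₁(Km+[S]₂).
= 0.742×(0.607+0.0742) / (0.0742×(0.607+0.742)) = 0.5055/0.1001 = 5.05.

5.05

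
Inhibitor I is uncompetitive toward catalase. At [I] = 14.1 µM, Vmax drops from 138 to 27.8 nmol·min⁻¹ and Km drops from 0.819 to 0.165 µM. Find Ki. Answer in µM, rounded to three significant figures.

3.56 µM

Uncompetitive: Vmax,app = Vmax/α (and Km,app = Km/α) with α = 1 + [I]/Ki.
α = Vmax/Vmax,app = 138/27.8 = 4.964.
Ki = [I]/(α − 1) = 14.1/3.964 = 3.56 µM.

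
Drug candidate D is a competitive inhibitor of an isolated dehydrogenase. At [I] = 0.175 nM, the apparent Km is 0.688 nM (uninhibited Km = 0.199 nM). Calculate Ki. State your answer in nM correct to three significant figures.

Competitive: Km,app = α·Km with α = 1 + [I]/Ki.
α = Km,app/Km = 0.688/0.199 = 3.457.
Ki = [I]/(α − 1) = 0.175/2.457 = 0.0712 nM.

0.0712 nM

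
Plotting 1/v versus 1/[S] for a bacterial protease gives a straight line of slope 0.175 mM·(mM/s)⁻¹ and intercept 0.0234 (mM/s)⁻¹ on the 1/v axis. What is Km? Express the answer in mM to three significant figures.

7.48 mM

y-intercept = 1/Vmax ⇒ Vmax = 42.7 mM/s; slope = Km/Vmax ⇒ Km = slope × Vmax.
Km = 0.175 × 42.7 = 7.48 mM.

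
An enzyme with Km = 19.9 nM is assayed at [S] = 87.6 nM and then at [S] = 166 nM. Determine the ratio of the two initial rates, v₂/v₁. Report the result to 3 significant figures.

Since Vmax cancels, v₂/v₁ = [S]₂(Km+[S]₁) / [S]₁(Km+[S]₂).
= 166×(19.9+87.6) / (87.6×(19.9+166)) = 17840/16280 = 1.10.

1.10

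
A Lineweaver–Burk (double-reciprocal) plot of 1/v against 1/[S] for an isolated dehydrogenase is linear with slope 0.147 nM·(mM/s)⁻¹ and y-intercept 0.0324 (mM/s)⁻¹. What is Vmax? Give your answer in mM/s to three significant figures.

30.9 mM/s

The y-intercept of a Lineweaver–Burk plot equals 1/Vmax, so Vmax = 1/0.0324 = 30.9 mM/s.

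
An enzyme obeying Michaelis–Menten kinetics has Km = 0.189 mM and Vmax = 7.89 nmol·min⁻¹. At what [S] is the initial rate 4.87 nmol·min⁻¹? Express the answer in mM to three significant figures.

0.305 mM

The required fractional saturation is v/Vmax = 4.87/7.89 = 0.6172.
Then [S]/(Km+[S]) = 0.6172 ⇒ [S] = 0.189 × 0.6172/(1 − 0.6172) = 0.305 mM.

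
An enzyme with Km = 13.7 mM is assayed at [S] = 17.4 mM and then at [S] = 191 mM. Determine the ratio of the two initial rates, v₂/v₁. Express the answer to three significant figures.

The fractional saturations are [S]/(Km+[S]) = 17.4/31.10 = 0.5595 and 191/204.7 = 0.9331.
v₂/v₁ is just their ratio: 0.9331/0.5595 = 1.67.

1.67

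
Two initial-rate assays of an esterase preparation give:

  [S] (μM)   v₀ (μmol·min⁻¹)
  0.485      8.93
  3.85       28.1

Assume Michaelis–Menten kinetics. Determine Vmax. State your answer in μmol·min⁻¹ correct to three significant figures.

In reciprocal form, 1/v = (Km/Vmax)·(1/[S]) + 1/Vmax. The two points give (1/[S], 1/v) = (2.062, 0.1120) and (0.2597, 0.03559).
Slope = (0.1120 − 0.03559)/(2.062 − 0.2597) = 0.04239; intercept = 0.1120 − 0.04239×2.062 = 0.02458.
Vmax = 1/intercept = 40.7 μmol·min⁻¹; Km = slope × Vmax = 0.04239 × 40.7 = 1.72 μM.

40.7 μmol·min⁻¹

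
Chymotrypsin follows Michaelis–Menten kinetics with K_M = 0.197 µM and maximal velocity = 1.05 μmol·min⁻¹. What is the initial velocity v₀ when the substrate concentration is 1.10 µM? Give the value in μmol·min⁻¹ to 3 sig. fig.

[S]/(Km+[S]) = 1.10/1.297 = 0.8481, the fractional saturation.
v = 0.8481 × Vmax = 0.8481 × 1.05 = 0.891 μmol·min⁻¹.

0.891 μmol·min⁻¹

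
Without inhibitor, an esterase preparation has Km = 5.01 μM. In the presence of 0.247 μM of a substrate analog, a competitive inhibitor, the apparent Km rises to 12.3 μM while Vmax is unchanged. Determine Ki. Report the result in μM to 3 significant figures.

0.170 μM

Competitive: Km,app = α·Km with α = 1 + [I]/Ki.
α = Km,app/Km = 12.3/5.01 = 2.455.
Since α = 1 + [I]/Ki, [I]/Ki = 2.455 − 1 = 1.455 and Ki = 0.247/1.455 = 0.170 μM.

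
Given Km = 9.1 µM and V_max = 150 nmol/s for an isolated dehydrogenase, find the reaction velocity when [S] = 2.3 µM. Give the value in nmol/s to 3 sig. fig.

30.3 nmol/s

v = Vmax·[S]/(Km + [S]) = 150 × 2.3 / (9.1 + 2.3)
  = 345.0 / 11.40 = 30.3 nmol/s.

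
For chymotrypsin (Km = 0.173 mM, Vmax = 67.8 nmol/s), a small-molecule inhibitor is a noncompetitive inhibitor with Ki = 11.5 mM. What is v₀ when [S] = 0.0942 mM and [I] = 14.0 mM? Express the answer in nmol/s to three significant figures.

With α = 1 + [I]/Ki = 1 + 14.0/11.5 = 2.217, the noncompetitive rate law is v = (Vmax/α)·[S] / (Km + [S]).
v = (67.8/2.217)×0.0942 / (0.173 + 0.0942) = 2.880/0.2672 = 10.8 nmol/s.

10.8 nmol/s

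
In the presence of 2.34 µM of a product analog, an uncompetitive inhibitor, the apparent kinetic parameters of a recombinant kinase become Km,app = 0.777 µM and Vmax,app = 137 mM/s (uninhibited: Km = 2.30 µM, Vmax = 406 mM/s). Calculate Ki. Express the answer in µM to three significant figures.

Uncompetitive: Vmax,app = Vmax/α (and Km,app = Km/α) with α = 1 + [I]/Ki.
α = Vmax/Vmax,app = 406/137 = 2.964.
Ki = [I]/(α − 1) = 2.34/1.964 = 1.19 µM.

1.19 µM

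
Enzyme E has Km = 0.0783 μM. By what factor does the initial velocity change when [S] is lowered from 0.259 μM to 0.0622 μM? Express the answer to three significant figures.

0.577

The fractional saturations are [S]/(Km+[S]) = 0.259/0.3373 = 0.7679 and 0.0622/0.1405 = 0.4427.
v₂/v₁ is just their ratio: 0.4427/0.7679 = 0.577.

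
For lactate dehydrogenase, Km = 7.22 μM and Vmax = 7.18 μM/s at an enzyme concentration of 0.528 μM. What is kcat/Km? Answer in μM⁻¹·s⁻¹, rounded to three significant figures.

kcat = Vmax/[E]total = 7.18/0.528 = 13.6 s⁻¹.
kcat/Km = 13.6/7.22 = 1.88 μM⁻¹·s⁻¹.

1.88 μM⁻¹·s⁻¹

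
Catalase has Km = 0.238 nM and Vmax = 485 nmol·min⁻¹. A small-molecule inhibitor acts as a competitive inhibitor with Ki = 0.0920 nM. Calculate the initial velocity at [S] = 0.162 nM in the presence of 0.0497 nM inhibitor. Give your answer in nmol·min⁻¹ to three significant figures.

With α = 1 + [I]/Ki = 1 + 0.0497/0.0920 = 1.540, the competitive rate law is v = Vmax[S] / (αKm + [S]).
v = 485×0.162 / (1.540×0.238 + 0.162) = 78.57/0.5286 = 149 nmol·min⁻¹.

149 nmol·min⁻¹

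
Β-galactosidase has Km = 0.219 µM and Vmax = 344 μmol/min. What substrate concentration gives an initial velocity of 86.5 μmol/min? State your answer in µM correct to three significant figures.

The required fractional saturation is v/Vmax = 86.5/344 = 0.2515.
Then [S]/(Km+[S]) = 0.2515 ⇒ [S] = 0.219 × 0.2515/(1 − 0.2515) = 0.0736 µM.

0.0736 µM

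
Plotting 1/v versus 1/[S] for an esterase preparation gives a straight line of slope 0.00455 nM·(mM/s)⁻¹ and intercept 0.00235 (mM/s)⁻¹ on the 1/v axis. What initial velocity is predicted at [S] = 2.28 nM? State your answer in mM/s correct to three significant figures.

The y-intercept is 1/Vmax, so Vmax = 1/0.00235 = 426 mM/s.
The slope is Km/Vmax, so Km = 0.00455 × 426 = 1.94 nM.
Then v = 426 × 2.28/(1.94 + 2.28) = 230 mM/s.

230 mM/s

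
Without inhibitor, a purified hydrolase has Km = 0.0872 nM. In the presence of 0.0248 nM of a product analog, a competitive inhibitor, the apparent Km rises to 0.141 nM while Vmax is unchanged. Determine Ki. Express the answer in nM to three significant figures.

0.0402 nM

Competitive: Km,app = α·Km with α = 1 + [I]/Ki.
α = Km,app/Km = 0.141/0.0872 = 1.617.
Since α = 1 + [I]/Ki, [I]/Ki = 1.617 − 1 = 0.6170 and Ki = 0.0248/0.6170 = 0.0402 nM.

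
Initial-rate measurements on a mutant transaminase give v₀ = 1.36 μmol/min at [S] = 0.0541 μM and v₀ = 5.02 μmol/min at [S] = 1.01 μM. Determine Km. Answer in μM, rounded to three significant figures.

From v = Vmax[S]/(Km+[S]), each point gives Vmax = v(Km+[S])/[S].
Equating: 1.36(Km+0.0541)/0.0541 = 5.02(Km+1.01)/1.01.
25.14·Km + 1.36 = 4.970·Km + 5.02, so (25.14 − 4.970)·Km = 5.02 − 1.36.
Km = 3.660/20.17 = 0.181 μM; then Vmax = 1.36(0.181+0.0541)/0.0541 = 5.92 μmol/min.

0.181 μM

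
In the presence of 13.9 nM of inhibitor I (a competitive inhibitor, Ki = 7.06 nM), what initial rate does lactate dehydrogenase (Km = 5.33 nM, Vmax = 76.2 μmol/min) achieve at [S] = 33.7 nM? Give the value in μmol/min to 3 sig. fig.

51.9 μmol/min

With α = 1 + [I]/Ki = 1 + 13.9/7.06 = 2.969, the competitive rate law is v = Vmax[S] / (αKm + [S]).
v = 76.2×33.7 / (2.969×5.33 + 33.7) = 2568/49.52 = 51.9 μmol/min.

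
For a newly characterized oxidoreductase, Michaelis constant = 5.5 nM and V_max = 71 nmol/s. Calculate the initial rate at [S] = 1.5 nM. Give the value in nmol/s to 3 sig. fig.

[S]/(Km+[S]) = 1.5/7.000 = 0.2143, the fractional saturation.
v = 0.2143 × Vmax = 0.2143 × 71 = 15.2 nmol/s.

15.2 nmol/s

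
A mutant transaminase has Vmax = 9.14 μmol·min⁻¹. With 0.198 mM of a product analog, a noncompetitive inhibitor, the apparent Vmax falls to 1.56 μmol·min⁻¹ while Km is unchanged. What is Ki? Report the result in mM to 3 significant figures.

Noncompetitive: Vmax,app = Vmax/α with α = 1 + [I]/Ki.
α = Vmax/Vmax,app = 9.14/1.56 = 5.859.
Since α = 1 + [I]/Ki, [I]/Ki = 5.859 − 1 = 4.859 and Ki = 0.198/4.859 = 0.0407 mM.

0.0407 mM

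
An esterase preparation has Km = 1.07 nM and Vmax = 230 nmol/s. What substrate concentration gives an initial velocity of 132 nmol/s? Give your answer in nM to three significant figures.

1.44 nM

The required fractional saturation is v/Vmax = 132/230 = 0.5739.
Then [S]/(Km+[S]) = 0.5739 ⇒ [S] = 1.07 × 0.5739/(1 − 0.5739) = 1.44 nM.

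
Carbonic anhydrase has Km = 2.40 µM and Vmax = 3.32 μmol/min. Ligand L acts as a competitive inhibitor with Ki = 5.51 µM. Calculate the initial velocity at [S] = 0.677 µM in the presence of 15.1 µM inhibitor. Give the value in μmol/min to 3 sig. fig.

0.233 μmol/min

With α = 1 + [I]/Ki = 1 + 15.1/5.51 = 3.740, the competitive rate law is v = Vmax[S] / (αKm + [S]).
v = 3.32×0.677 / (3.740×2.40 + 0.677) = 2.248/9.654 = 0.233 μmol/min.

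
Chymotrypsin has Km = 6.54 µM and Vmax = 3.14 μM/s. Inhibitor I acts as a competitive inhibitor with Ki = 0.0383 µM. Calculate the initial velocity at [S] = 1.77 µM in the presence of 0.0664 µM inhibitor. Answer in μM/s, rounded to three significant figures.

0.283 μM/s

α = 1 + [I]/Ki = 1 + 0.0664/0.0383 = 2.734.
For a competitive inhibitor, Vmax is unchanged and the apparent Km becomes α·Km: Km,app = 17.9 µM, Vmax,app = 3.14 μM/s.
v = Vmax,app·[S]/(Km,app + [S]) = 3.14 × 1.77/(17.9 + 1.77) = 0.283 μM/s.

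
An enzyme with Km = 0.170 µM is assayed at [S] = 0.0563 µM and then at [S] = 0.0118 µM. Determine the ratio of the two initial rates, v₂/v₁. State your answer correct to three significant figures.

The fractional saturations are [S]/(Km+[S]) = 0.0563/0.2263 = 0.2488 and 0.0118/0.1818 = 0.06491.
v₂/v₁ is just their ratio: 0.06491/0.2488 = 0.261.

0.261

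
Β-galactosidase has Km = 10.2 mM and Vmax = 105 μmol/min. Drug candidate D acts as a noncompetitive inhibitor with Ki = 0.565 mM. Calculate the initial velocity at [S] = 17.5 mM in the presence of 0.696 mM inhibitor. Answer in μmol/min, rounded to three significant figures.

α = 1 + [I]/Ki = 1 + 0.696/0.565 = 2.232.
For a noncompetitive inhibitor, Vmax is reduced to Vmax/α while Km is unchanged: Km,app = 10.2 mM, Vmax,app = 47.0 μmol/min.
v = Vmax,app·[S]/(Km,app + [S]) = 47.0 × 17.5/(10.2 + 17.5) = 29.7 μmol/min.

29.7 μmol/min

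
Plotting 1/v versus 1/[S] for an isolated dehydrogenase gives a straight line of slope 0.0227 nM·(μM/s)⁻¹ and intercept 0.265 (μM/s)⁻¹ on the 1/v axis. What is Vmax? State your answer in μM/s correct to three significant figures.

The y-intercept of a Lineweaver–Burk plot equals 1/Vmax, so Vmax = 1/0.265 = 3.77 μM/s.

3.77 μM/s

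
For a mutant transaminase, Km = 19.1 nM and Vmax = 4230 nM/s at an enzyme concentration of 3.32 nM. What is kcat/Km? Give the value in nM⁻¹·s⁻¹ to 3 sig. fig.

kcat = Vmax/[E]total = 4230/3.32 = 1270 s⁻¹.
kcat/Km = 1270/19.1 = 66.7 nM⁻¹·s⁻¹.

66.7 nM⁻¹·s⁻¹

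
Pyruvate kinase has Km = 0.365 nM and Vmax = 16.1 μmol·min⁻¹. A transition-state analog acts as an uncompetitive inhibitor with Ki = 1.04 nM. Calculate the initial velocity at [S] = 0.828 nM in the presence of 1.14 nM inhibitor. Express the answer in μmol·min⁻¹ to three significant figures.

α = 1 + [I]/Ki = 1 + 1.14/1.04 = 2.096.
For an uncompetitive inhibitor, both parameters are divided by α, giving Vmax/α and Km/α: Km,app = 0.174 nM, Vmax,app = 7.68 μmol·min⁻¹.
v = Vmax,app·[S]/(Km,app + [S]) = 7.68 × 0.828/(0.174 + 0.828) = 6.35 μmol·min⁻¹.

6.35 μmol·min⁻¹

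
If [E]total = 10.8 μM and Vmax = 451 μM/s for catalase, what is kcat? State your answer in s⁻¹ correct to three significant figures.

kcat = Vmax/[E]total = 451 μM/s / 10.8 μM = 41.8 s⁻¹.

41.8 s⁻¹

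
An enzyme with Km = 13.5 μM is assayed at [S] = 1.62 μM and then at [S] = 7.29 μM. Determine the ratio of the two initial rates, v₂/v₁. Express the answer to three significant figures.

3.27

The fractional saturations are [S]/(Km+[S]) = 1.62/15.12 = 0.1071 and 7.29/20.79 = 0.3506.
v₂/v₁ is just their ratio: 0.3506/0.1071 = 3.27.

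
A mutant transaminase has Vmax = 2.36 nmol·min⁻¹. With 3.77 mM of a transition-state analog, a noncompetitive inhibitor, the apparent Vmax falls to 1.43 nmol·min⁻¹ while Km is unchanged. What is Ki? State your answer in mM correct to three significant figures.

Noncompetitive: Vmax,app = Vmax/α with α = 1 + [I]/Ki.
α = Vmax/Vmax,app = 2.36/1.43 = 1.650.
Since α = 1 + [I]/Ki, [I]/Ki = 1.650 − 1 = 0.6503 and Ki = 3.77/0.6503 = 5.80 mM.

5.80 mM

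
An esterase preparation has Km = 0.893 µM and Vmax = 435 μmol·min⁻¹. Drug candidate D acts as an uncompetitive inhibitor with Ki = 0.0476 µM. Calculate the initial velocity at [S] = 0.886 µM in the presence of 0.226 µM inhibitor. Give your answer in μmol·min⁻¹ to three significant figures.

64.4 μmol·min⁻¹

α = 1 + [I]/Ki = 1 + 0.226/0.0476 = 5.748.
For an uncompetitive inhibitor, both parameters are divided by α, giving Vmax/α and Km/α: Km,app = 0.155 µM, Vmax,app = 75.7 μmol·min⁻¹.
v = Vmax,app·[S]/(Km,app + [S]) = 75.7 × 0.886/(0.155 + 0.886) = 64.4 μmol·min⁻¹.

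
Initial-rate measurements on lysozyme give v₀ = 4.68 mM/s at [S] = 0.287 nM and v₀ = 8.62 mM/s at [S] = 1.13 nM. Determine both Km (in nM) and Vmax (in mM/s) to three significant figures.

Km = 0.454 nM; Vmax = 12.1 mM/s

From v = Vmax[S]/(Km+[S]), each point gives Vmax = v(Km+[S])/[S].
Equating: 4.68(Km+0.287)/0.287 = 8.62(Km+1.13)/1.13.
16.31·Km + 4.68 = 7.628·Km + 8.62, so (16.31 − 7.628)·Km = 8.62 − 4.68.
Km = 3.940/8.678 = 0.454 nM; then Vmax = 4.68(0.454+0.287)/0.287 = 12.1 mM/s.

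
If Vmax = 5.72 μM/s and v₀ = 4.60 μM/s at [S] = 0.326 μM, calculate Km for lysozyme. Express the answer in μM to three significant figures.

0.0794 μM

v/Vmax = 4.60/5.72 = 0.8042 = [S]/(Km+[S]).
So Km + [S] = [S]/0.8042 = 0.4054 μM, giving Km = 0.4054 − 0.326 = 0.0794 μM.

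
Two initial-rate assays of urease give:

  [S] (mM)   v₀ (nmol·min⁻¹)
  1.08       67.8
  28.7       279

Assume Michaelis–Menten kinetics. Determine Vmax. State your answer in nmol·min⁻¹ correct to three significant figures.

318 nmol·min⁻¹

In reciprocal form, 1/v = (Km/Vmax)·(1/[S]) + 1/Vmax. The two points give (1/[S], 1/v) = (0.9259, 0.01475) and (0.03484, 0.003584).
Slope = (0.01475 − 0.003584)/(0.9259 − 0.03484) = 0.01253; intercept = 0.01475 − 0.01253×0.9259 = 0.003148.
Vmax = 1/intercept = 318 nmol·min⁻¹; Km = slope × Vmax = 0.01253 × 318 = 3.98 mM.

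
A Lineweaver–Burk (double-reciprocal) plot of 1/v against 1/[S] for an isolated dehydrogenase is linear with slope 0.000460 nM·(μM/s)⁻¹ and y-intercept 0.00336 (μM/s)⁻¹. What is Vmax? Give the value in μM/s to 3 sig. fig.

The y-intercept of a Lineweaver–Burk plot equals 1/Vmax, so Vmax = 1/0.00336 = 298 μM/s.

298 μM/s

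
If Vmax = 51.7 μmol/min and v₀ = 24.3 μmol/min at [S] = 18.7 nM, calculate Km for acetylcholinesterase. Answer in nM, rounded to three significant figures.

v/Vmax = 24.3/51.7 = 0.4700 = [S]/(Km+[S]).
So Km + [S] = [S]/0.4700 = 39.79 nM, giving Km = 39.79 − 18.7 = 21.1 nM.

21.1 nM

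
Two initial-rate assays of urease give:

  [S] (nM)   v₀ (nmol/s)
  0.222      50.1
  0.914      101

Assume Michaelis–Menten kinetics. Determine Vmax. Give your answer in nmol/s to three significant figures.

In reciprocal form, 1/v = (Km/Vmax)·(1/[S]) + 1/Vmax. The two points give (1/[S], 1/v) = (4.505, 0.01996) and (1.094, 0.009901).
Slope = (0.01996 − 0.009901)/(4.505 − 1.094) = 0.002950; intercept = 0.01996 − 0.002950×4.505 = 0.006674.
Vmax = 1/intercept = 150 nmol/s; Km = slope × Vmax = 0.002950 × 150 = 0.442 nM.

150 nmol/s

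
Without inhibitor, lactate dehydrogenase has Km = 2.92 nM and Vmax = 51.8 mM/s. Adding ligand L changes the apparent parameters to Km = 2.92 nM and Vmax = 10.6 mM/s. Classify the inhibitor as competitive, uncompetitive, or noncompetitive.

noncompetitive

Vmax decreases (51.8 → 10.6 mM/s) while Km is unchanged — pure noncompetitive inhibition.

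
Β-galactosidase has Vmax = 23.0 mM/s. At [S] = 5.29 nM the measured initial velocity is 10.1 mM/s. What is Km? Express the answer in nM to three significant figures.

6.76 nM

v/Vmax = 10.1/23.0 = 0.4391 = [S]/(Km+[S]).
So Km + [S] = [S]/0.4391 = 12.05 nM, giving Km = 12.05 − 5.29 = 6.76 nM.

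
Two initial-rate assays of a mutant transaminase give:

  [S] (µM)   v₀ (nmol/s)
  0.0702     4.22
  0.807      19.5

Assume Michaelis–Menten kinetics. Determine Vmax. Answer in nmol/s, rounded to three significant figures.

From v = Vmax[S]/(Km+[S]), each point gives Vmax = v(Km+[S])/[S].
Equating: 4.22(Km+0.0702)/0.0702 = 19.5(Km+0.807)/0.807.
60.11·Km + 4.22 = 24.16·Km + 19.5, so (60.11 − 24.16)·Km = 19.5 − 4.22.
Km = 15.28/35.95 = 0.425 µM; then Vmax = 4.22(0.425+0.0702)/0.0702 = 29.8 nmol/s.

29.8 nmol/s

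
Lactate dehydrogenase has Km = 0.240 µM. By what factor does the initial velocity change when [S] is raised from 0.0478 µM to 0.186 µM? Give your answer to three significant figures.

2.63

The fractional saturations are [S]/(Km+[S]) = 0.0478/0.2878 = 0.1661 and 0.186/0.4260 = 0.4366.
v₂/v₁ is just their ratio: 0.4366/0.1661 = 2.63.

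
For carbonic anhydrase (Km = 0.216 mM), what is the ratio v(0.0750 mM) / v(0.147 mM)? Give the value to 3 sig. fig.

0.636

Since Vmax cancels, v₂/v₁ = [S]₂(Km+[S]₁) / [S]₁(Km+[S]₂).
= 0.0750×(0.216+0.147) / (0.147×(0.216+0.0750)) = 0.02722/0.04278 = 0.636.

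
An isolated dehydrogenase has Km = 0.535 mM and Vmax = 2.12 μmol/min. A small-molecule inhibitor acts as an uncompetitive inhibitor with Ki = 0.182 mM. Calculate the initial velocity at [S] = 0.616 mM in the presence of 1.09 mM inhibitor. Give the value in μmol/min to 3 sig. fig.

0.270 μmol/min

α = 1 + [I]/Ki = 1 + 1.09/0.182 = 6.989.
For an uncompetitive inhibitor, both parameters are divided by α, giving Vmax/α and Km/α: Km,app = 0.0765 mM, Vmax,app = 0.303 μmol/min.
v = Vmax,app·[S]/(Km,app + [S]) = 0.303 × 0.616/(0.0765 + 0.616) = 0.270 μmol/min.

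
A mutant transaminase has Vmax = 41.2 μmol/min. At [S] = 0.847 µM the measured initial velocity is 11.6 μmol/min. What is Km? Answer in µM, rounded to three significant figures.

2.16 µM

From v = Vmax[S]/(Km+[S]), Km = [S](Vmax − v)/v.
Km = 0.847 × (41.2 − 11.6) / 11.6 = 25.07/11.6 = 2.16 µM.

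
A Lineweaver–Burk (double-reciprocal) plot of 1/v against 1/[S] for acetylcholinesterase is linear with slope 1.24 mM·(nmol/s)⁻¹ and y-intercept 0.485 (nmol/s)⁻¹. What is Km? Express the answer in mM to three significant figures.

y-intercept = 1/Vmax ⇒ Vmax = 2.06 nmol/s; slope = Km/Vmax ⇒ Km = slope × Vmax.
Km = 1.24 × 2.06 = 2.56 mM.

2.56 mM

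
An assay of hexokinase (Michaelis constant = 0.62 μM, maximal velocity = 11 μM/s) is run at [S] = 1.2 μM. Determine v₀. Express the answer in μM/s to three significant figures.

7.25 μM/s

[S]/(Km+[S]) = 1.2/1.820 = 0.6593, the fractional saturation.
v = 0.6593 × Vmax = 0.6593 × 11 = 7.25 μM/s.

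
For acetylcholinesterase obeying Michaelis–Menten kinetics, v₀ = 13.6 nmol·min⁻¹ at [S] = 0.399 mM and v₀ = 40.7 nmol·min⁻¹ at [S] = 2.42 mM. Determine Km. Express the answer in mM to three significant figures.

From v = Vmax[S]/(Km+[S]), each point gives Vmax = v(Km+[S])/[S].
Equating: 13.6(Km+0.399)/0.399 = 40.7(Km+2.42)/2.42.
34.09·Km + 13.6 = 16.82·Km + 40.7, so (34.09 − 16.82)·Km = 40.7 − 13.6.
Km = 27.10/17.27 = 1.57 mM; then Vmax = 13.6(1.57+0.399)/0.399 = 67.1 nmol·min⁻¹.

1.57 mM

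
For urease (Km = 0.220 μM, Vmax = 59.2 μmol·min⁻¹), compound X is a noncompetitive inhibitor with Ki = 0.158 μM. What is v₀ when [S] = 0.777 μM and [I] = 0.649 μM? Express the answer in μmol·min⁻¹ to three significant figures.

With α = 1 + [I]/Ki = 1 + 0.649/0.158 = 5.108, the noncompetitive rate law is v = (Vmax/α)·[S] / (Km + [S]).
v = (59.2/5.108)×0.777 / (0.220 + 0.777) = 9.006/0.9970 = 9.03 μmol·min⁻¹.

9.03 μmol·min⁻¹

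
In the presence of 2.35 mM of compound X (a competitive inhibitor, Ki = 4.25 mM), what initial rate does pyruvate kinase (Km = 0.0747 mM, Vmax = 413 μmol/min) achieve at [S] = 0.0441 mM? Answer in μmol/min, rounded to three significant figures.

With α = 1 + [I]/Ki = 1 + 2.35/4.25 = 1.553, the competitive rate law is v = Vmax[S] / (αKm + [S]).
v = 413×0.0441 / (1.553×0.0747 + 0.0441) = 18.21/0.1601 = 114 μmol/min.

114 μmol/min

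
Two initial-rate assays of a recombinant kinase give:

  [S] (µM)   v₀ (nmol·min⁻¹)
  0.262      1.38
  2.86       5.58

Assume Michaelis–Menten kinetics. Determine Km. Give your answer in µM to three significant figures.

From v = Vmax[S]/(Km+[S]), each point gives Vmax = v(Km+[S])/[S].
Equating: 1.38(Km+0.262)/0.262 = 5.58(Km+2.86)/2.86.
5.267·Km + 1.38 = 1.951·Km + 5.58, so (5.267 − 1.951)·Km = 5.58 − 1.38.
Km = 4.200/3.316 = 1.27 µM; then Vmax = 1.38(1.27+0.262)/0.262 = 8.05 nmol·min⁻¹.

1.27 µM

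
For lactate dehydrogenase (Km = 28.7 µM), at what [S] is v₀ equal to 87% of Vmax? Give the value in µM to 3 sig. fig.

192 µM

v/Vmax = [S]/(Km+[S]) = 0.87, so [S] = Km·0.87/(1 − 0.87) = 28.7 × 6.692.
[S] = 192 µM.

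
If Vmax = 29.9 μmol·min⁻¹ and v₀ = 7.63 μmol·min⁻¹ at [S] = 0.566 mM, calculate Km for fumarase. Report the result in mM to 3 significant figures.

1.65 mM

v/Vmax = 7.63/29.9 = 0.2552 = [S]/(Km+[S]).
So Km + [S] = [S]/0.2552 = 2.218 mM, giving Km = 2.218 − 0.566 = 1.65 mM.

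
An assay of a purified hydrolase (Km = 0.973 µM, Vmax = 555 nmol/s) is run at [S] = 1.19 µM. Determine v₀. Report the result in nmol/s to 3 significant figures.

305 nmol/s

[S]/(Km+[S]) = 1.19/2.163 = 0.5502, the fractional saturation.
v = 0.5502 × Vmax = 0.5502 × 555 = 305 nmol/s.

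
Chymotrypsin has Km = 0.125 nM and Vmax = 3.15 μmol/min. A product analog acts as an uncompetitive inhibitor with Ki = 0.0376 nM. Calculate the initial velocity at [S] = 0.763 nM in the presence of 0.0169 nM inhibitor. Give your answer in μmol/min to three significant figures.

1.95 μmol/min

α = 1 + [I]/Ki = 1 + 0.0169/0.0376 = 1.449.
For an uncompetitive inhibitor, both parameters are divided by α, giving Vmax/α and Km/α: Km,app = 0.0862 nM, Vmax,app = 2.17 μmol/min.
v = Vmax,app·[S]/(Km,app + [S]) = 2.17 × 0.763/(0.0862 + 0.763) = 1.95 μmol/min.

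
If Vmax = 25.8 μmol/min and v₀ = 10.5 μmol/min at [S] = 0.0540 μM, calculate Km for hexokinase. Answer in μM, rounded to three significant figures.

0.0787 μM

v/Vmax = 10.5/25.8 = 0.4070 = [S]/(Km+[S]).
So Km + [S] = [S]/0.4070 = 0.1327 μM, giving Km = 0.1327 − 0.0540 = 0.0787 μM.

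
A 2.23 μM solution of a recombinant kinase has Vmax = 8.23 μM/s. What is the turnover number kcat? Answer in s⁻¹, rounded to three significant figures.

3.69 s⁻¹

kcat = Vmax/[E]total = 8.23 μM/s / 2.23 μM = 3.69 s⁻¹.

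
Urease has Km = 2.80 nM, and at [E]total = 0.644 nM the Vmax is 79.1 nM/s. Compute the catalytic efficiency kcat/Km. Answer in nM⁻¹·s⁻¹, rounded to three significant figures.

43.9 nM⁻¹·s⁻¹

kcat = Vmax/[E]total = 79.1/0.644 = 123 s⁻¹.
kcat/Km = 123/2.80 = 43.9 nM⁻¹·s⁻¹.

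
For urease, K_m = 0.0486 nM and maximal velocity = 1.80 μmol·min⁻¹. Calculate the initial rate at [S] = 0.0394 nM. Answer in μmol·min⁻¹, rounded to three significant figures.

0.806 μmol·min⁻¹

v = Vmax·[S]/(Km + [S]) = 1.80 × 0.0394 / (0.0486 + 0.0394)
  = 0.07092 / 0.08800 = 0.806 μmol·min⁻¹.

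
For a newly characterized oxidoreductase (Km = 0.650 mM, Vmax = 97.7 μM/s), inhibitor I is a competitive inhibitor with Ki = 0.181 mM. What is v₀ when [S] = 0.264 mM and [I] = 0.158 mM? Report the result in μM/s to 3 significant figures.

17.4 μM/s

α = 1 + [I]/Ki = 1 + 0.158/0.181 = 1.873.
For a competitive inhibitor, Vmax is unchanged and the apparent Km becomes α·Km: Km,app = 1.22 mM, Vmax,app = 97.7 μM/s.
v = Vmax,app·[S]/(Km,app + [S]) = 97.7 × 0.264/(1.22 + 0.264) = 17.4 μM/s.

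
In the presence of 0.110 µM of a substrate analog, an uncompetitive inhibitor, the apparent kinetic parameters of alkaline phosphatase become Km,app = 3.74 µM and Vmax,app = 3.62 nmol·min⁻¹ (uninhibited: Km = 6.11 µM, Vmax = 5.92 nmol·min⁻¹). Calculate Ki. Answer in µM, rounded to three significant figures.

0.173 µM

Uncompetitive: Vmax,app = Vmax/α (and Km,app = Km/α) with α = 1 + [I]/Ki.
α = Vmax/Vmax,app = 5.92/3.62 = 1.635.
Since α = 1 + [I]/Ki, [I]/Ki = 1.635 − 1 = 0.6354 and Ki = 0.110/0.6354 = 0.173 µM.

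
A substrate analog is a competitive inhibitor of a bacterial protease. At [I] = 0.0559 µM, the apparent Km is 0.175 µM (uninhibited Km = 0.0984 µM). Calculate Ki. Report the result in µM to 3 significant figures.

0.0718 µM

Competitive: Km,app = α·Km with α = 1 + [I]/Ki.
α = Km,app/Km = 0.175/0.0984 = 1.778.
Since α = 1 + [I]/Ki, [I]/Ki = 1.778 − 1 = 0.7785 and Ki = 0.0559/0.7785 = 0.0718 µM.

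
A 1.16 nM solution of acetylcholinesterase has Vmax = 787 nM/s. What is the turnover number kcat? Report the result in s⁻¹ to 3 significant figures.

678 s⁻¹

kcat = Vmax/[E]total = 787 nM/s / 1.16 nM = 678 s⁻¹.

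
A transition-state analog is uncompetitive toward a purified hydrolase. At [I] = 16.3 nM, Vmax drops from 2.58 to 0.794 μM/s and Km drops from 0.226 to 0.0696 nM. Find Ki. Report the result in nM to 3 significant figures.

7.25 nM

Uncompetitive: Vmax,app = Vmax/α (and Km,app = Km/α) with α = 1 + [I]/Ki.
α = Vmax/Vmax,app = 2.58/0.794 = 3.249.
Ki = [I]/(α − 1) = 16.3/2.249 = 7.25 nM.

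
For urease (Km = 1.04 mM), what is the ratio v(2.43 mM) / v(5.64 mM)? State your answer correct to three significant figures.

Since Vmax cancels, v₂/v₁ = [S]₂(Km+[S]₁) / [S]₁(Km+[S]₂).
= 2.43×(1.04+5.64) / (5.64×(1.04+2.43)) = 16.23/19.57 = 0.829.

0.829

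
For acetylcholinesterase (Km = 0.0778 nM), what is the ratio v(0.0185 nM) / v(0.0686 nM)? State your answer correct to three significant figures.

Since Vmax cancels, v₂/v₁ = [S]₂(Km+[S]₁) / [S]₁(Km+[S]₂).
= 0.0185×(0.0778+0.0686) / (0.0686×(0.0778+0.0185)) = 0.002708/0.006606 = 0.410.

0.410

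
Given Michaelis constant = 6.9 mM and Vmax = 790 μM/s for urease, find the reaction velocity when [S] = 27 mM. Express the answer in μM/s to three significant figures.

629 μM/s

v = Vmax·[S]/(Km + [S]) = 790 × 27 / (6.9 + 27)
  = 21330 / 33.90 = 629 μM/s.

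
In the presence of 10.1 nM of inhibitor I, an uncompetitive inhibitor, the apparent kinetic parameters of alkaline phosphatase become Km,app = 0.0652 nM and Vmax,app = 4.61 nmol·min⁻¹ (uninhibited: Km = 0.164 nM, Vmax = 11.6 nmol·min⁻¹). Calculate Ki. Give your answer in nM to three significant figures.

6.66 nM

Uncompetitive: Vmax,app = Vmax/α (and Km,app = Km/α) with α = 1 + [I]/Ki.
α = Vmax/Vmax,app = 11.6/4.61 = 2.516.
Ki = [I]/(α − 1) = 10.1/1.516 = 6.66 nM.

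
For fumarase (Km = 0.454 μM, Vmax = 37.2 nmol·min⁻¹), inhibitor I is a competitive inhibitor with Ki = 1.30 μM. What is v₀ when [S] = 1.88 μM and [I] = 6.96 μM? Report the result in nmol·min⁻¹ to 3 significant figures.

14.7 nmol·min⁻¹

With α = 1 + [I]/Ki = 1 + 6.96/1.30 = 6.354, the competitive rate law is v = Vmax[S] / (αKm + [S]).
v = 37.2×1.88 / (6.354×0.454 + 1.88) = 69.94/4.765 = 14.7 nmol·min⁻¹.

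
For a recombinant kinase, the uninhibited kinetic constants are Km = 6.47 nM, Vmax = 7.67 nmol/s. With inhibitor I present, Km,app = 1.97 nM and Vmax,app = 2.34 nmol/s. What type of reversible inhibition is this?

uncompetitive

Both Km and Vmax decrease by the same factor (~3.28-fold) — characteristic of uncompetitive inhibition.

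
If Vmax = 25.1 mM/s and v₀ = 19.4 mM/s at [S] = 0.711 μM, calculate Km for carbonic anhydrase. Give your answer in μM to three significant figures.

0.209 μM

From v = Vmax[S]/(Km+[S]), Km = [S](Vmax − v)/v.
Km = 0.711 × (25.1 − 19.4) / 19.4 = 4.053/19.4 = 0.209 μM.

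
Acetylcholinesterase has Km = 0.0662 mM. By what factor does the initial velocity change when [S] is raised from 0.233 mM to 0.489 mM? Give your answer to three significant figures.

Since Vmax cancels, v₂/v₁ = [S]₂(Km+[S]₁) / [S]₁(Km+[S]₂).
= 0.489×(0.0662+0.233) / (0.233×(0.0662+0.489)) = 0.1463/0.1294 = 1.13.

1.13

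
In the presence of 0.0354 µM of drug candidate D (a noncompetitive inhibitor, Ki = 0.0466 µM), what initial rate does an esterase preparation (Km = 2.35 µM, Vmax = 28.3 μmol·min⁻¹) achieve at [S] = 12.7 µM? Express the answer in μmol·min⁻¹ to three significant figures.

13.6 μmol·min⁻¹

α = 1 + [I]/Ki = 1 + 0.0354/0.0466 = 1.760.
For a noncompetitive inhibitor, Vmax is reduced to Vmax/α while Km is unchanged: Km,app = 2.35 µM, Vmax,app = 16.1 μmol·min⁻¹.
v = Vmax,app·[S]/(Km,app + [S]) = 16.1 × 12.7/(2.35 + 12.7) = 13.6 μmol·min⁻¹.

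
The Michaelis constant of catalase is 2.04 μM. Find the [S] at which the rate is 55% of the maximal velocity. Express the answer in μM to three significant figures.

2.49 μM

v/Vmax = [S]/(Km+[S]) = 0.55, so [S] = Km·0.55/(1 − 0.55) = 2.04 × 1.222.
[S] = 2.49 μM.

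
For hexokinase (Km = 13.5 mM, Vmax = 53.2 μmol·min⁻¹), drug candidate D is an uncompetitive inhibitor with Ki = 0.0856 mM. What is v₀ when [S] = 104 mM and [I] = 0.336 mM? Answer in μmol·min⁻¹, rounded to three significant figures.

10.5 μmol·min⁻¹

α = 1 + [I]/Ki = 1 + 0.336/0.0856 = 4.925.
For an uncompetitive inhibitor, both parameters are divided by α, giving Vmax/α and Km/α: Km,app = 2.74 mM, Vmax,app = 10.8 μmol·min⁻¹.
v = Vmax,app·[S]/(Km,app + [S]) = 10.8 × 104/(2.74 + 104) = 10.5 μmol·min⁻¹.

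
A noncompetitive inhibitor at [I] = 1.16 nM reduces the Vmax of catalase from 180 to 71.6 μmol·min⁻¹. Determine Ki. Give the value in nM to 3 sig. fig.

Noncompetitive: Vmax,app = Vmax/α with α = 1 + [I]/Ki.
α = Vmax/Vmax,app = 180/71.6 = 2.514.
Since α = 1 + [I]/Ki, [I]/Ki = 2.514 − 1 = 1.514 and Ki = 1.16/1.514 = 0.766 nM.

0.766 nM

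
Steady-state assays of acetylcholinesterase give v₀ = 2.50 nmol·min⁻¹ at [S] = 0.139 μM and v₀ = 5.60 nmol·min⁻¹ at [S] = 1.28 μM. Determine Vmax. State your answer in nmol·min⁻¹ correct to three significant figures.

6.60 nmol·min⁻¹

In reciprocal form, 1/v = (Km/Vmax)·(1/[S]) + 1/Vmax. The two points give (1/[S], 1/v) = (7.194, 0.4000) and (0.7812, 0.1786).
Slope = (0.4000 − 0.1786)/(7.194 − 0.7812) = 0.03453; intercept = 0.4000 − 0.03453×7.194 = 0.1516.
Vmax = 1/intercept = 6.60 nmol·min⁻¹; Km = slope × Vmax = 0.03453 × 6.60 = 0.228 μM.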